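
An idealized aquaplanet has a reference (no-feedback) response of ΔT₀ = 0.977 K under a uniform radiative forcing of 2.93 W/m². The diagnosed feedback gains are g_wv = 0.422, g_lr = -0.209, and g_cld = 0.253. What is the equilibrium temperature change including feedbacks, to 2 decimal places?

Total gain g = 0.422 − 0.209 + 0.253 = 0.466.
Amplification A = 1/(1 − 0.466) = 1.873.
ΔT = 0.977 × 1.873 = 1.83 K.

1.83 K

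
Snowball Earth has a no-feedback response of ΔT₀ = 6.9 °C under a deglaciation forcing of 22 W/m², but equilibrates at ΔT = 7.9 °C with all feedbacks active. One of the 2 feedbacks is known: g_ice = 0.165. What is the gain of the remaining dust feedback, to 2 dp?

Amplification A = ΔT/ΔT₀ = 7.9/6.9 = 1.145.
Total gain g = 1 − 1/A = 1 − 1/1.145 = 0.1266.
The known gain is 0.165.
g_dust = 0.1266 − 0.165 = -0.04.

-0.04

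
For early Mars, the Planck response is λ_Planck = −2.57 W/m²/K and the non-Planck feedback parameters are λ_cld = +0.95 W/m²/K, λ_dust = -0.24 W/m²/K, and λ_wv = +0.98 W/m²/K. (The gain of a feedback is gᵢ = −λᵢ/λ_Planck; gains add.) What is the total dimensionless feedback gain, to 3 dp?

0.658

Convert to gains: g_cld = 0.95/2.57 = 0.3696; g_dust = -0.24/2.57 = -0.09339; g_wv = 0.98/2.57 = 0.3813.
Total gain g = 0.65751.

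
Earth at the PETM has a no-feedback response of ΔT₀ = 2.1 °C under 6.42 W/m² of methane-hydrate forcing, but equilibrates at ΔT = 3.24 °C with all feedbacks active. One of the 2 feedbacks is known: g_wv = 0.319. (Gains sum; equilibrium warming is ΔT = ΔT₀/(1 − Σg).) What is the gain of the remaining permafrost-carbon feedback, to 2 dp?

Amplification A = ΔT/ΔT₀ = 3.24/2.1 = 1.543.
Total gain g = 1 − 1/A = 1 − 1/1.543 = 0.3519.
The known gain is 0.319.
g_pf = 0.3519 − 0.319 = 0.03.

0.03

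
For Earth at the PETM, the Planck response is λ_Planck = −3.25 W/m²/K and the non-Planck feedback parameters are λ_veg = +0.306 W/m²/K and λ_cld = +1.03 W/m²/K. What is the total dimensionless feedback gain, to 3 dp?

0.411

Convert to gains: g_veg = 0.306/3.25 = 0.09415; g_cld = 1.03/3.25 = 0.3169.
Total gain g = 0.41105.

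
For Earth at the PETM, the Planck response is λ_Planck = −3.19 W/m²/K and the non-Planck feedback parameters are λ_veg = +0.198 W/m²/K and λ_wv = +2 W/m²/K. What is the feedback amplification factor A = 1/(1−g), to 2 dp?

Convert to gains: g_veg = 0.198/3.19 = 0.06207; g_wv = 2/3.19 = 0.627.
Total gain g = 0.68907.
A = 1/(1 − 0.68907) = 3.22.

3.22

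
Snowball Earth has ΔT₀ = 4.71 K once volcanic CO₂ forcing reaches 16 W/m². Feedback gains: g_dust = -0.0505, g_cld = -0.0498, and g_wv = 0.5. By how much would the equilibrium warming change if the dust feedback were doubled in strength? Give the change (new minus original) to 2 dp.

Original: g = 0.3997, ΔT = 4.71/(1−0.3997) = 7.8461 K.
With doubled dust: g' = 0.3492, ΔT' = 4.71/(1−0.3492) = 7.2372 K.
Change = 7.2372 − 7.8461 = -0.61 K.

-0.61 K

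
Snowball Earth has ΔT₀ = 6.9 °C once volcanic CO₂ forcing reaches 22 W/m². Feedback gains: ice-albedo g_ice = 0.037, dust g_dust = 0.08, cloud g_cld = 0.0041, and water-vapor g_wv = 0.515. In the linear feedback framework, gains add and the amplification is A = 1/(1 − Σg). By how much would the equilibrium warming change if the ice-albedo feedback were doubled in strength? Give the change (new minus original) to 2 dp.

Original: g = 0.6361, ΔT = 6.9/(1−0.6361) = 18.9613 °C.
With doubled ice-albedo: g' = 0.6731, ΔT' = 6.9/(1−0.6731) = 21.1074 °C.
Change = 21.1074 − 18.9613 = 2.15 °C.

2.15 °C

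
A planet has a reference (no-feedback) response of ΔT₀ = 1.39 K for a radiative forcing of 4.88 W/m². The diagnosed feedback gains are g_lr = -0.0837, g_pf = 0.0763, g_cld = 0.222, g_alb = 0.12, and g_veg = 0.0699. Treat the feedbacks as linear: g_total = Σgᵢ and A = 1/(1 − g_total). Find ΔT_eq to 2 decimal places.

Total gain g = -0.0837 + 0.0763 + 0.222 + 0.12 + 0.0699 = 0.4045.
Amplification A = 1/(1 − 0.4045) = 1.679.
ΔT = 1.39 × 1.679 = 2.33 K.

2.33 K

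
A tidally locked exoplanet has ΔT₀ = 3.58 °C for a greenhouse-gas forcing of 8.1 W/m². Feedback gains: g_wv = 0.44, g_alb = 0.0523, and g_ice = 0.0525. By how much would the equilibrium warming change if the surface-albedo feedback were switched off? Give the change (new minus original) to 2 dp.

Original: g = 0.5448, ΔT = 3.58/(1−0.5448) = 7.8647 °C.
Without surface-albedo: g' = 0.4925, ΔT' = 3.58/(1−0.4925) = 7.0542 °C.
Change = 7.0542 − 7.8647 = -0.81 °C.

-0.81 °C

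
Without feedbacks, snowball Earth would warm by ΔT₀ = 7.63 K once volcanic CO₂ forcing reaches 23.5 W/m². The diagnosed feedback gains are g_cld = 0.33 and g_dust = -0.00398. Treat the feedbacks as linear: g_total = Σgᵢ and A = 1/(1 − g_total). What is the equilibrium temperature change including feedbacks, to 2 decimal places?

11.32 K

Total gain g = 0.33 − 0.00398 = 0.32602.
Amplification A = 1/(1 − 0.32602) = 1.484.
ΔT = 7.63 × 1.484 = 11.32 K.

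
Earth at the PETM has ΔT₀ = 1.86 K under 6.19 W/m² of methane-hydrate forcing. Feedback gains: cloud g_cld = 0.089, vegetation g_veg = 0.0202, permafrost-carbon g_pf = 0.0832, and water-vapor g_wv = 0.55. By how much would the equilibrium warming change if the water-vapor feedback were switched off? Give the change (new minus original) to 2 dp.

-4.92 K

Original: g = 0.7424, ΔT = 1.86/(1−0.7424) = 7.2205 K.
Without water-vapor: g' = 0.1924, ΔT' = 1.86/(1−0.1924) = 2.3031 K.
Change = 2.3031 − 7.2205 = -4.92 K.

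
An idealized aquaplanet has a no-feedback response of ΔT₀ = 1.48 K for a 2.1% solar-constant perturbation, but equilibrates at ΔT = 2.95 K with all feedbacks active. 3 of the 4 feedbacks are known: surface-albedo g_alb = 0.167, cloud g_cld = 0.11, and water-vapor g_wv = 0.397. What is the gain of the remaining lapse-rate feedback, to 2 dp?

Amplification A = ΔT/ΔT₀ = 2.95/1.48 = 1.993.
Total gain g = 1 − 1/A = 1 − 1/1.993 = 0.4982.
Known gains sum to 0.167 + 0.11 + 0.397 = 0.674.
g_lr = 0.4982 − 0.674 = -0.18.

-0.18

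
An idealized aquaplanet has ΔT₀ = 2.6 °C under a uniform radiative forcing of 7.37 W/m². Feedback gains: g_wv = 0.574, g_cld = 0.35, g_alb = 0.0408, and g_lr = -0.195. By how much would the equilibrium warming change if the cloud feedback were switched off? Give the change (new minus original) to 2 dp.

-6.81 °C

Original: g = 0.7698, ΔT = 2.6/(1−0.7698) = 11.2945 °C.
Without cloud: g' = 0.4198, ΔT' = 2.6/(1−0.4198) = 4.4812 °C.
Change = 4.4812 − 11.2945 = -6.81 °C.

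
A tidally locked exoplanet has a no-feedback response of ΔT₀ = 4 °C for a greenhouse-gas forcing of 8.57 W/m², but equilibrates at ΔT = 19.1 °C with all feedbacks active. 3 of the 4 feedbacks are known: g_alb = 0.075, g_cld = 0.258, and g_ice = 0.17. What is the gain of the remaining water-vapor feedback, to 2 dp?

Amplification A = ΔT/ΔT₀ = 19.1/4 = 4.775.
Total gain g = 1 − 1/A = 1 − 1/4.775 = 0.7906.
Known gains sum to 0.075 + 0.258 + 0.17 = 0.503.
g_wv = 0.7906 − 0.503 = 0.29.

0.29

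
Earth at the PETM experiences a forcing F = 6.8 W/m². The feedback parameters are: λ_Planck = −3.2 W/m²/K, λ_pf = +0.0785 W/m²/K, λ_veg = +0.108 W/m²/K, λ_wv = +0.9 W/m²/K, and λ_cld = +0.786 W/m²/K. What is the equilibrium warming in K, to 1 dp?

Net feedback parameter λ = (−3.2) + (+0.0785) + (+0.108) + (+0.9) + (+0.786) = -1.3275 W/m²/K.
ΔT = −F/λ = −6.8/(-1.3275) = 5.1 K.

5.1 K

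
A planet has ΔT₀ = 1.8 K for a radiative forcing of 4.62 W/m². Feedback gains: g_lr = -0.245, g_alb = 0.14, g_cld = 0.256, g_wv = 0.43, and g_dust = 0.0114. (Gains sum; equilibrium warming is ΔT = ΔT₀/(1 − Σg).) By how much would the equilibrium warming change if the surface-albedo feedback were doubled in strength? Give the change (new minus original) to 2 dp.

Original: g = 0.5924, ΔT = 1.8/(1−0.5924) = 4.4161 K.
With doubled surface-albedo: g' = 0.7324, ΔT' = 1.8/(1−0.7324) = 6.7265 K.
Change = 6.7265 − 4.4161 = 2.31 K.

2.31 K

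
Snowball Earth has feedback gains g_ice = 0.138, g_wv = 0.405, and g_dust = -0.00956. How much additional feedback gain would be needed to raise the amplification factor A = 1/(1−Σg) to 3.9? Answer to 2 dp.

Current total gain = 0.53344.
Target gain for A = 3.9: g* = 1 − 1/3.9 = 0.7436.
Additional gain needed = 0.7436 − 0.53344 = 0.21.

0.21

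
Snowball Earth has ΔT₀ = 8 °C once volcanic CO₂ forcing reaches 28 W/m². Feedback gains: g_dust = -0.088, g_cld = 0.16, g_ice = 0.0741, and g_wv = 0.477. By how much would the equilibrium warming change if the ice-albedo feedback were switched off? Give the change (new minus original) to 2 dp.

-3.49 °C

Original: g = 0.6231, ΔT = 8/(1−0.6231) = 21.2258 °C.
Without ice-albedo: g' = 0.549, ΔT' = 8/(1−0.549) = 17.7384 °C.
Change = 17.7384 − 21.2258 = -3.49 °C.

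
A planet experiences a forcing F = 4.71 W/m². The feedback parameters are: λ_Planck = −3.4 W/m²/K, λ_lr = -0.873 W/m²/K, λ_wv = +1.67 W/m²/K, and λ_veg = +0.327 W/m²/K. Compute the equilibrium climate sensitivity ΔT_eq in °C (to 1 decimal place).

2.1 °C

Net feedback parameter λ = (−3.4) + (-0.873) + (+1.67) + (+0.327) = -2.276 W/m²/K.
ΔT = −F/λ = −4.71/(-2.276) = 2.1 °C.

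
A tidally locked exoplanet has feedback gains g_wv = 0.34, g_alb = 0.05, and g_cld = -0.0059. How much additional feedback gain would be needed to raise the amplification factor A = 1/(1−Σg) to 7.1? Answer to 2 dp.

0.48

Current total gain = 0.3841.
Target gain for A = 7.1: g* = 1 − 1/7.1 = 0.8592.
Additional gain needed = 0.8592 − 0.3841 = 0.48.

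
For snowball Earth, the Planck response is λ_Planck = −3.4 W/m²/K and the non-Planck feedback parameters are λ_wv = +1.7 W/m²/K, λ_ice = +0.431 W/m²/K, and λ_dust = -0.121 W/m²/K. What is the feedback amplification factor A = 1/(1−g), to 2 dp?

2.45

Convert to gains: g_wv = 1.7/3.4 = 0.5; g_ice = 0.431/3.4 = 0.1268; g_dust = -0.121/3.4 = -0.03559.
Total gain g = 0.59121.
A = 1/(1 − 0.59121) = 2.45.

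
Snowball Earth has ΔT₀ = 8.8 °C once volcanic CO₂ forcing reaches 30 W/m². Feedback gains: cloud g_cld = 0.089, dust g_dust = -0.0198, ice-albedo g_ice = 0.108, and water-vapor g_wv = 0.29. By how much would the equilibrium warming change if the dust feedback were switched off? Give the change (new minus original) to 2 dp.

Original: g = 0.4672, ΔT = 8.8/(1−0.4672) = 16.5165 °C.
Without dust: g' = 0.487, ΔT' = 8.8/(1−0.487) = 17.1540 °C.
Change = 17.1540 − 16.5165 = 0.64 °C.

0.64 °C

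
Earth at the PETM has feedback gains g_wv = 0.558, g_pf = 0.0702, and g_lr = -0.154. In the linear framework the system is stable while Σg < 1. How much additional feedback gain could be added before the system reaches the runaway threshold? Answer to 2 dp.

0.53

Current total gain = 0.558 + 0.0702 − 0.154 = 0.4742.
Margin to runaway = 1 − 0.4742 = 0.53.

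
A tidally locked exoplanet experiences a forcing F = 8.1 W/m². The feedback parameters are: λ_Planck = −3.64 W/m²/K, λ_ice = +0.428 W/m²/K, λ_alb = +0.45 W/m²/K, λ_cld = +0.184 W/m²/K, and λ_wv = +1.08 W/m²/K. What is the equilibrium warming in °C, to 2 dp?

5.41 °C

Net feedback parameter λ = (−3.64) + (+0.428) + (+0.45) + (+0.184) + (+1.08) = -1.498 W/m²/K.
ΔT = −F/λ = −8.1/(-1.498) = 5.41 °C.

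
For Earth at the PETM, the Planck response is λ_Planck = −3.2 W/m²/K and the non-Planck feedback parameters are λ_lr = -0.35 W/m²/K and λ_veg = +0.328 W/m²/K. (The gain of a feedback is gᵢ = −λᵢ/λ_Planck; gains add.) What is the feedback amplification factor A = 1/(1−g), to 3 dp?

0.993

Convert to gains: g_lr = -0.35/3.2 = -0.1094; g_veg = 0.328/3.2 = 0.1025.
Total gain g = -0.0069.
A = 1/(1 + 0.0069) = 0.993.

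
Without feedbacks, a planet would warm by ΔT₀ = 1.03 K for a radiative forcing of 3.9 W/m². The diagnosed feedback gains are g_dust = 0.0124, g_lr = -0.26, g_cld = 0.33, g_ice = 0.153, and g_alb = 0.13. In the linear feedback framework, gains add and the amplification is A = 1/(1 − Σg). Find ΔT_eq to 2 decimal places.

1.62 K

Total gain g = 0.0124 − 0.26 + 0.33 + 0.153 + 0.13 = 0.3654.
Amplification A = 1/(1 − 0.3654) = 1.576.
ΔT = 1.03 × 1.576 = 1.62 K.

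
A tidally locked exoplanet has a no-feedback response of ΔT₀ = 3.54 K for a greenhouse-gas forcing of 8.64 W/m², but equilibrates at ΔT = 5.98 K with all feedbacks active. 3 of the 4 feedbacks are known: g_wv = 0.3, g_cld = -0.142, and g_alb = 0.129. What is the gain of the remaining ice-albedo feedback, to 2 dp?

Amplification A = ΔT/ΔT₀ = 5.98/3.54 = 1.689.
Total gain g = 1 − 1/A = 1 − 1/1.689 = 0.4079.
Known gains sum to 0.3 − 0.142 + 0.129 = 0.287.
g_ice = 0.4079 − 0.287 = 0.12.

0.12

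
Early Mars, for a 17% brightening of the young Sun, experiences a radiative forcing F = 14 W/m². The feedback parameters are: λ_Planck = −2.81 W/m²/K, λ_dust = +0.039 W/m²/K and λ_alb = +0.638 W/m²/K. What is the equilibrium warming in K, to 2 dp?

Net feedback parameter λ = (−2.81) + (+0.039) + (+0.638) = -2.133 W/m²/K.
ΔT = −F/λ = −14/(-2.133) = 6.56 K.

6.56 K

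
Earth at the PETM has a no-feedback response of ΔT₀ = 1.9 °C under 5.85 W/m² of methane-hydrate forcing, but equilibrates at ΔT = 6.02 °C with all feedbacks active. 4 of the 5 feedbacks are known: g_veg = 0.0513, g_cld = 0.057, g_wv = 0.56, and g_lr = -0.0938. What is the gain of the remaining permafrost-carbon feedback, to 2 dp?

Amplification A = ΔT/ΔT₀ = 6.02/1.9 = 3.168.
Total gain g = 1 − 1/A = 1 − 1/3.168 = 0.6843.
Known gains sum to 0.0513 + 0.057 + 0.56 − 0.0938 = 0.5745.
g_pf = 0.6843 − 0.5745 = 0.11.

0.11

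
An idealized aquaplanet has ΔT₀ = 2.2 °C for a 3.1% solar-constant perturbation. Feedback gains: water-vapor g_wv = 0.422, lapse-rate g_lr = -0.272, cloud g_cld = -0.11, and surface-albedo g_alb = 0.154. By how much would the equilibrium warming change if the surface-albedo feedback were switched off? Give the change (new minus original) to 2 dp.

Original: g = 0.194, ΔT = 2.2/(1−0.194) = 2.7295 °C.
Without surface-albedo: g' = 0.04, ΔT' = 2.2/(1−0.04) = 2.2917 °C.
Change = 2.2917 − 2.7295 = -0.44 °C.

-0.44 °C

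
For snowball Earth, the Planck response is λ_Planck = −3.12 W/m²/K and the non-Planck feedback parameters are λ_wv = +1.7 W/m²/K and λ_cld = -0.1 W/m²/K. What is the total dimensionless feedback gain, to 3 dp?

Convert to gains: g_wv = 1.7/3.12 = 0.5449; g_cld = -0.1/3.12 = -0.03205.
Total gain g = 0.51285.

0.513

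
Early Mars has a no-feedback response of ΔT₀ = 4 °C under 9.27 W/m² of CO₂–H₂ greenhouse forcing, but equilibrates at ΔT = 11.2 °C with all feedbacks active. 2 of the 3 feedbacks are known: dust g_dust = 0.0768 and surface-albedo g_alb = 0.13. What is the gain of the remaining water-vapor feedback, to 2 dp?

Amplification A = ΔT/ΔT₀ = 11.2/4 = 2.8.
Total gain g = 1 − 1/A = 1 − 1/2.8 = 0.6429.
Known gains sum to 0.0768 + 0.13 = 0.2068.
g_wv = 0.6429 − 0.2068 = 0.44.

0.44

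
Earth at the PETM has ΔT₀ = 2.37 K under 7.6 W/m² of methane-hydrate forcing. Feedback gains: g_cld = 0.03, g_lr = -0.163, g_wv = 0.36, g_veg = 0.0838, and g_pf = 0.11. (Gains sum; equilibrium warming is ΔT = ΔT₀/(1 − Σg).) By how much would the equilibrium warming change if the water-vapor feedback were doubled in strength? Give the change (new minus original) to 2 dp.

6.72 K

Original: g = 0.4208, ΔT = 2.37/(1−0.4208) = 4.0919 K.
With doubled water-vapor: g' = 0.7808, ΔT' = 2.37/(1−0.7808) = 10.8120 K.
Change = 10.8120 − 4.0919 = 6.72 K.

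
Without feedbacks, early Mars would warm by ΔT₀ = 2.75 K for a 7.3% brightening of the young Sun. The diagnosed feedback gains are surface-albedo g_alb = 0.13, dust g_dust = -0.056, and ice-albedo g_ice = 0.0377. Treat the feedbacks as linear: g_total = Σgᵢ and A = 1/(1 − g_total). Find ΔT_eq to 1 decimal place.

3.1 K

Total gain g = 0.13 − 0.056 + 0.0377 = 0.1117.
Amplification A = 1/(1 − 0.1117) = 1.126.
ΔT = 2.75 × 1.126 = 3.1 K.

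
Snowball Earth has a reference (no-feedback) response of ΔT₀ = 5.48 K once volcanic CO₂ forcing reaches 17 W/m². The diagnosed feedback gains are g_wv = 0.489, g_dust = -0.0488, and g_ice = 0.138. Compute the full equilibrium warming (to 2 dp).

Total gain g = 0.489 − 0.0488 + 0.138 = 0.5782.
Amplification A = 1/(1 − 0.5782) = 2.371.
ΔT = 5.48 × 2.371 = 12.99 K.

12.99 K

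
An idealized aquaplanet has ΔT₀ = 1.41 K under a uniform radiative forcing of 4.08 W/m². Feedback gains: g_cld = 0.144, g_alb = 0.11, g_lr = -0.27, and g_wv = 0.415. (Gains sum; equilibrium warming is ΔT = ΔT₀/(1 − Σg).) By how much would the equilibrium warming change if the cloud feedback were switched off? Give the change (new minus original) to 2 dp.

Original: g = 0.399, ΔT = 1.41/(1−0.399) = 2.3461 K.
Without cloud: g' = 0.255, ΔT' = 1.41/(1−0.255) = 1.8926 K.
Change = 1.8926 − 2.3461 = -0.45 K.

-0.45 K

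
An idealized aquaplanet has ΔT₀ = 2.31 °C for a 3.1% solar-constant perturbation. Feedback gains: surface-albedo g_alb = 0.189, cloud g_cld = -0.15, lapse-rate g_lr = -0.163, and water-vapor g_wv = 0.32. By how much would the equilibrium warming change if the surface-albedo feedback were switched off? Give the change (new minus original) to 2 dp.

Original: g = 0.196, ΔT = 2.31/(1−0.196) = 2.8731 °C.
Without surface-albedo: g' = 0.007, ΔT' = 2.31/(1−0.007) = 2.3263 °C.
Change = 2.3263 − 2.8731 = -0.55 °C.

-0.55 °C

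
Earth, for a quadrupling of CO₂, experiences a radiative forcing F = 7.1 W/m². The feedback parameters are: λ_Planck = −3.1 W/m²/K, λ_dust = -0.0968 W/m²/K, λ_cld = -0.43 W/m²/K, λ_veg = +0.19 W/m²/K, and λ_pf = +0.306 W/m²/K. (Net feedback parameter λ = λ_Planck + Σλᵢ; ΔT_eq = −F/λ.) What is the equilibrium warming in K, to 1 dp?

2.3 K

Net feedback parameter λ = (−3.1) + (-0.0968) + (-0.43) + (+0.19) + (+0.306) = -3.1308 W/m²/K.
ΔT = −F/λ = −7.1/(-3.1308) = 2.3 K.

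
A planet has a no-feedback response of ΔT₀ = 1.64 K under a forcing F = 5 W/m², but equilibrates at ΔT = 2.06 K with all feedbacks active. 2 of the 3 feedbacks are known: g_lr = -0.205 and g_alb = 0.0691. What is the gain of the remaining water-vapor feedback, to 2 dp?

Amplification A = ΔT/ΔT₀ = 2.06/1.64 = 1.256.
Total gain g = 1 − 1/A = 1 − 1/1.256 = 0.2038.
Known gains sum to -0.205 + 0.0691 = -0.1359.
g_wv = 0.2038 + 0.1359 = 0.34.

0.34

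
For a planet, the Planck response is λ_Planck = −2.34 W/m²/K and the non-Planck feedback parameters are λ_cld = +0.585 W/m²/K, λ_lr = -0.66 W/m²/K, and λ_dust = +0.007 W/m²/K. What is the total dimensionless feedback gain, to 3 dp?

-0.029

Convert to gains: g_cld = 0.585/2.34 = 0.25; g_lr = -0.66/2.34 = -0.2821; g_dust = 0.007/2.34 = 0.002991.
Total gain g = -0.029109.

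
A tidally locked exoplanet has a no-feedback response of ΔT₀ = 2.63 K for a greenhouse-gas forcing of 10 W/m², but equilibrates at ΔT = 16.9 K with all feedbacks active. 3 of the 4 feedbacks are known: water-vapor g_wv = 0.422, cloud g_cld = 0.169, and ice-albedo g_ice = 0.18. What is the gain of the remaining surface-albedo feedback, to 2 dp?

0.07

Amplification A = ΔT/ΔT₀ = 16.9/2.63 = 6.426.
Total gain g = 1 − 1/A = 1 − 1/6.426 = 0.8444.
Known gains sum to 0.422 + 0.169 + 0.18 = 0.771.
g_alb = 0.8444 − 0.771 = 0.07.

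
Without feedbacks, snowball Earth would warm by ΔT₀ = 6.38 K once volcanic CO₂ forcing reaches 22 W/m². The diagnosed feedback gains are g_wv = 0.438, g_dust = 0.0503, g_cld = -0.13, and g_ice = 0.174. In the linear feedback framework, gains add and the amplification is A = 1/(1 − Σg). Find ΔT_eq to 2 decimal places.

13.64 K

Total gain g = 0.438 + 0.0503 − 0.13 + 0.174 = 0.5323.
Amplification A = 1/(1 − 0.5323) = 2.138.
ΔT = 6.38 × 2.138 = 13.64 K.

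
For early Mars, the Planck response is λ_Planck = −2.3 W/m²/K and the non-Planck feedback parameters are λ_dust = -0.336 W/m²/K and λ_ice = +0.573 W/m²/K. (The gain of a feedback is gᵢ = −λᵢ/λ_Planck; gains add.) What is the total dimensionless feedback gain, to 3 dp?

Convert to gains: g_dust = -0.336/2.3 = -0.1461; g_ice = 0.573/2.3 = 0.2491.
Total gain g = 0.103.

0.103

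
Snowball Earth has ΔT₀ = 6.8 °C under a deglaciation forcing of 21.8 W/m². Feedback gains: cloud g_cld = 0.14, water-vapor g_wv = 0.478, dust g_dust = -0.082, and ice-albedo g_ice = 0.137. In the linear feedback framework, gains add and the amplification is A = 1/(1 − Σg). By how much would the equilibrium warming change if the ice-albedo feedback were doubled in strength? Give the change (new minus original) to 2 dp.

Original: g = 0.673, ΔT = 6.8/(1−0.673) = 20.7951 °C.
With doubled ice-albedo: g' = 0.81, ΔT' = 6.8/(1−0.81) = 35.7895 °C.
Change = 35.7895 − 20.7951 = 14.99 °C.

14.99 °C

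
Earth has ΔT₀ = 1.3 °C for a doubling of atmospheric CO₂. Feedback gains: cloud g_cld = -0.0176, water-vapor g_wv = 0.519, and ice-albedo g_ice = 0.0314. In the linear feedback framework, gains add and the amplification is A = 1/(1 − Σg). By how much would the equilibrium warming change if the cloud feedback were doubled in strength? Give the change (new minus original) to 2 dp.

Original: g = 0.5328, ΔT = 1.3/(1−0.5328) = 2.7825 °C.
With doubled cloud: g' = 0.5152, ΔT' = 1.3/(1−0.5152) = 2.6815 °C.
Change = 2.6815 − 2.7825 = -0.10 °C.

-0.10 °C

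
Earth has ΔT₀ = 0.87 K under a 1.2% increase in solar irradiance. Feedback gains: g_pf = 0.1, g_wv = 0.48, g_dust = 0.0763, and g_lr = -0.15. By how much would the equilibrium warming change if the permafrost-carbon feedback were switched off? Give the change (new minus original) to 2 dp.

Original: g = 0.5063, ΔT = 0.87/(1−0.5063) = 1.7622 K.
Without permafrost-carbon: g' = 0.4063, ΔT' = 0.87/(1−0.4063) = 1.4654 K.
Change = 1.4654 − 1.7622 = -0.30 K.

-0.30 K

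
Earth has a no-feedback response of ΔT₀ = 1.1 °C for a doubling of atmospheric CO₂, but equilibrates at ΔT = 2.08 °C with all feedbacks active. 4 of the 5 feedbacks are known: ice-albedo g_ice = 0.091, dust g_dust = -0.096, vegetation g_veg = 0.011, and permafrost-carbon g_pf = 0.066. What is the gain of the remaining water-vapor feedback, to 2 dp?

0.40

Amplification A = ΔT/ΔT₀ = 2.08/1.1 = 1.891.
Total gain g = 1 − 1/A = 1 − 1/1.891 = 0.4712.
Known gains sum to 0.091 − 0.096 + 0.011 + 0.066 = 0.072.
g_wv = 0.4712 − 0.072 = 0.40.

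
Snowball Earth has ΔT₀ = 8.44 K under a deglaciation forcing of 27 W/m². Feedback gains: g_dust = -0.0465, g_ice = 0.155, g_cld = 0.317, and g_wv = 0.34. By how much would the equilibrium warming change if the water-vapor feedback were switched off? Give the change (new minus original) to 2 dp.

Original: g = 0.7655, ΔT = 8.44/(1−0.7655) = 35.9915 K.
Without water-vapor: g' = 0.4255, ΔT' = 8.44/(1−0.4255) = 14.6910 K.
Change = 14.6910 − 35.9915 = -21.30 K.

-21.30 K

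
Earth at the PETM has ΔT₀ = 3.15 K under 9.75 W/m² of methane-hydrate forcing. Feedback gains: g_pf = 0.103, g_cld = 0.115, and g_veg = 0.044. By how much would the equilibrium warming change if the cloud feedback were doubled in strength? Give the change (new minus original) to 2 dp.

0.79 K

Original: g = 0.262, ΔT = 3.15/(1−0.262) = 4.2683 K.
With doubled cloud: g' = 0.377, ΔT' = 3.15/(1−0.377) = 5.0562 K.
Change = 5.0562 − 4.2683 = 0.79 K.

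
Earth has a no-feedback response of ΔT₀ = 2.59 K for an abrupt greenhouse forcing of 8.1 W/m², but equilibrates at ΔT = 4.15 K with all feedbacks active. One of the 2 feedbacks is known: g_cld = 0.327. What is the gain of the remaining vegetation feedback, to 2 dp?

0.05

Amplification A = ΔT/ΔT₀ = 4.15/2.59 = 1.602.
Total gain g = 1 − 1/A = 1 − 1/1.602 = 0.3758.
The known gain is 0.327.
g_veg = 0.3758 − 0.327 = 0.05.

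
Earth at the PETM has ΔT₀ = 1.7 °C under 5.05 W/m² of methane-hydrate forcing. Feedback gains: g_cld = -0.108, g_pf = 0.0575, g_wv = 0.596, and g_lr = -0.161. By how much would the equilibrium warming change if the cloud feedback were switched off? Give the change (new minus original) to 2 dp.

Original: g = 0.3845, ΔT = 1.7/(1−0.3845) = 2.7620 °C.
Without cloud: g' = 0.4925, ΔT' = 1.7/(1−0.4925) = 3.3498 °C.
Change = 3.3498 − 2.7620 = 0.59 °C.

0.59 °C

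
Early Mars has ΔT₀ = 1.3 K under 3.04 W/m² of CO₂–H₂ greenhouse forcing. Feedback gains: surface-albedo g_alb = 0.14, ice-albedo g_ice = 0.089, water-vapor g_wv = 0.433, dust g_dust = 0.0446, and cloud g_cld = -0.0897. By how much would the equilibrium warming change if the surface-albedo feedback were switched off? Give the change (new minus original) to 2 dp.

-0.91 K

Original: g = 0.6169, ΔT = 1.3/(1−0.6169) = 3.3934 K.
Without surface-albedo: g' = 0.4769, ΔT' = 1.3/(1−0.4769) = 2.4852 K.
Change = 2.4852 − 3.3934 = -0.91 K.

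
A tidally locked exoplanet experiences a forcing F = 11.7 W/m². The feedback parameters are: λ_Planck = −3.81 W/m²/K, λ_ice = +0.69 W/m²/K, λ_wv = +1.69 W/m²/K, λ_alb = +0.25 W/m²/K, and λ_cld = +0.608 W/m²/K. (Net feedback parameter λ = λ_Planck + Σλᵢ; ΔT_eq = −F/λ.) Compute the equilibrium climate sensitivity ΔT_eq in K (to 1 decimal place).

20.5 K

Net feedback parameter λ = (−3.81) + (+0.69) + (+1.69) + (+0.25) + (+0.608) = -0.572 W/m²/K.
ΔT = −F/λ = −11.7/(-0.572) = 20.5 K.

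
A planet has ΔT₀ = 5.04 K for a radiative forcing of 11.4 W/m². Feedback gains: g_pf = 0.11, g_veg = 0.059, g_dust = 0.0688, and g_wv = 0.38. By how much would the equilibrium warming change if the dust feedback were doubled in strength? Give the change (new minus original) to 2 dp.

Original: g = 0.6178, ΔT = 5.04/(1−0.6178) = 13.1868 K.
With doubled dust: g' = 0.6866, ΔT' = 5.04/(1−0.6866) = 16.0817 K.
Change = 16.0817 − 13.1868 = 2.89 K.

2.89 K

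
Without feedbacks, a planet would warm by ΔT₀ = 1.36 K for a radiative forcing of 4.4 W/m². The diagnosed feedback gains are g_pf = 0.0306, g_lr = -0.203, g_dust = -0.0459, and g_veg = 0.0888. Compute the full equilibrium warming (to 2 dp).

1.20 K

Total gain g = 0.0306 − 0.203 − 0.0459 + 0.0888 = -0.1295.
Amplification A = 1/(1 + 0.1295) = 0.8853.
ΔT = 1.36 × 0.8853 = 1.20 K.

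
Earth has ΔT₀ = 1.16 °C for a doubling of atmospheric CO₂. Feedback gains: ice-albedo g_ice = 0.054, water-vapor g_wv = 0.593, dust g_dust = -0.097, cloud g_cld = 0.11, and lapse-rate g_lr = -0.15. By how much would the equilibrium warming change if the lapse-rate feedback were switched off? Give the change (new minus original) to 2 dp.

1.04 °C

Original: g = 0.51, ΔT = 1.16/(1−0.51) = 2.3673 °C.
Without lapse-rate: g' = 0.66, ΔT' = 1.16/(1−0.66) = 3.4118 °C.
Change = 3.4118 − 2.3673 = 1.04 °C.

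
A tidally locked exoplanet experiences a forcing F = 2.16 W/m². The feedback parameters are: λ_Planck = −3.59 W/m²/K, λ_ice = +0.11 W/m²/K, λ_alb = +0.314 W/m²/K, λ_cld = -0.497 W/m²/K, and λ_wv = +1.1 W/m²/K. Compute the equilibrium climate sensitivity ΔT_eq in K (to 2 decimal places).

0.84 K

Net feedback parameter λ = (−3.59) + (+0.11) + (+0.314) + (-0.497) + (+1.1) = -2.563 W/m²/K.
ΔT = −F/λ = −2.16/(-2.563) = 0.84 K.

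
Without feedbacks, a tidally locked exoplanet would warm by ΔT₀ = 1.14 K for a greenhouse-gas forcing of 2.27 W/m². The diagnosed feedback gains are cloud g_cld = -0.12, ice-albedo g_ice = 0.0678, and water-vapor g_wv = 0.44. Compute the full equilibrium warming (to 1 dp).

Total gain g = -0.12 + 0.0678 + 0.44 = 0.3878.
Amplification A = 1/(1 − 0.3878) = 1.633.
ΔT = 1.14 × 1.633 = 1.9 K.

1.9 K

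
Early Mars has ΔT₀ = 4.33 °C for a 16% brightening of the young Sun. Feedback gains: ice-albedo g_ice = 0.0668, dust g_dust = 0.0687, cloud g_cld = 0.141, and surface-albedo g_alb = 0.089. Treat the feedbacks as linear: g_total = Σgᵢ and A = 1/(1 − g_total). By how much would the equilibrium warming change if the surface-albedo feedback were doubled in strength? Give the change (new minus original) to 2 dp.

Original: g = 0.3655, ΔT = 4.33/(1−0.3655) = 6.8243 °C.
With doubled surface-albedo: g' = 0.4545, ΔT' = 4.33/(1−0.4545) = 7.9377 °C.
Change = 7.9377 − 6.8243 = 1.11 °C.

1.11 °C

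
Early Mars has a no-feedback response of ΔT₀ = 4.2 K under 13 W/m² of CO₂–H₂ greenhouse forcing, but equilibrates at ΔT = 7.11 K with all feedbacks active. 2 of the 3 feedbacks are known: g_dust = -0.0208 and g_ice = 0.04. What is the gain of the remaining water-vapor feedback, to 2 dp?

Amplification A = ΔT/ΔT₀ = 7.11/4.2 = 1.693.
Total gain g = 1 − 1/A = 1 − 1/1.693 = 0.4093.
Known gains sum to -0.0208 + 0.04 = 0.0192.
g_wv = 0.4093 − 0.0192 = 0.39.

0.39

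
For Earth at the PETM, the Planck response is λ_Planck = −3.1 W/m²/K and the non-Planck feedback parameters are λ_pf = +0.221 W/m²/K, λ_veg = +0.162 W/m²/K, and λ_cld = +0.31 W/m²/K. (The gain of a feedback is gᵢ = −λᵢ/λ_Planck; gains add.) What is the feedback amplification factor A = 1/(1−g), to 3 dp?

Convert to gains: g_pf = 0.221/3.1 = 0.07129; g_veg = 0.162/3.1 = 0.05226; g_cld = 0.31/3.1 = 0.1.
Total gain g = 0.22355.
A = 1/(1 − 0.22355) = 1.288.

1.288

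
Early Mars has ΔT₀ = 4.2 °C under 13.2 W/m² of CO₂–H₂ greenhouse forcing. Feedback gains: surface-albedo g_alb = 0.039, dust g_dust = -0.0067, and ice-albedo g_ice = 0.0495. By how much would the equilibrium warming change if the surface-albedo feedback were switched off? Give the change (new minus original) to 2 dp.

Original: g = 0.0818, ΔT = 4.2/(1−0.0818) = 4.5742 °C.
Without surface-albedo: g' = 0.0428, ΔT' = 4.2/(1−0.0428) = 4.3878 °C.
Change = 4.3878 − 4.5742 = -0.19 °C.

-0.19 °C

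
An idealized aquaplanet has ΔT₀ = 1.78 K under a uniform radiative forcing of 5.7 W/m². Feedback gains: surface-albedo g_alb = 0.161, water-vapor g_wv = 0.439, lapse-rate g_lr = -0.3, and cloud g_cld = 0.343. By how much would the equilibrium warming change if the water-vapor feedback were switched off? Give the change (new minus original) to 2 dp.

Original: g = 0.643, ΔT = 1.78/(1−0.643) = 4.9860 K.
Without water-vapor: g' = 0.204, ΔT' = 1.78/(1−0.204) = 2.2362 K.
Change = 2.2362 − 4.9860 = -2.75 K.

-2.75 K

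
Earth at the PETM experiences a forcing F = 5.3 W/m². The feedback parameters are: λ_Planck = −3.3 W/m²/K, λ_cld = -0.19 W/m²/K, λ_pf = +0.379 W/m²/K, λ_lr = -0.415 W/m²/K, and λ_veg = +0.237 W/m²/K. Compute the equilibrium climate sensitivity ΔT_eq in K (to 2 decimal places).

1.61 K

Net feedback parameter λ = (−3.3) + (-0.19) + (+0.379) + (-0.415) + (+0.237) = -3.289 W/m²/K.
ΔT = −F/λ = −5.3/(-3.289) = 1.61 K.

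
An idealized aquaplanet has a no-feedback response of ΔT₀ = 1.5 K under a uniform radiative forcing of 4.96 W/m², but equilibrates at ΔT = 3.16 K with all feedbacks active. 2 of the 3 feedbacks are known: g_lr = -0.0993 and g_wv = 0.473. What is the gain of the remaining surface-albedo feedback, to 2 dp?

0.15

Amplification A = ΔT/ΔT₀ = 3.16/1.5 = 2.107.
Total gain g = 1 − 1/A = 1 − 1/2.107 = 0.5254.
Known gains sum to -0.0993 + 0.473 = 0.3737.
g_alb = 0.5254 − 0.3737 = 0.15.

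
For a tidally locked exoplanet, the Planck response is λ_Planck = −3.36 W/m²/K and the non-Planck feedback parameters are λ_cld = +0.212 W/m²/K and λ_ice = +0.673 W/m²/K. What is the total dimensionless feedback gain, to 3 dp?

0.263

Convert to gains: g_cld = 0.212/3.36 = 0.0631; g_ice = 0.673/3.36 = 0.2003.
Total gain g = 0.2634.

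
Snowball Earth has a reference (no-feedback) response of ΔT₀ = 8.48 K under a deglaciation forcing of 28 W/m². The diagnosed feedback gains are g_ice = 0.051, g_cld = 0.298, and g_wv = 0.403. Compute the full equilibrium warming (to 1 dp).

Total gain g = 0.051 + 0.298 + 0.403 = 0.752.
Amplification A = 1/(1 − 0.752) = 4.032.
ΔT = 8.48 × 4.032 = 34.2 K.

34.2 K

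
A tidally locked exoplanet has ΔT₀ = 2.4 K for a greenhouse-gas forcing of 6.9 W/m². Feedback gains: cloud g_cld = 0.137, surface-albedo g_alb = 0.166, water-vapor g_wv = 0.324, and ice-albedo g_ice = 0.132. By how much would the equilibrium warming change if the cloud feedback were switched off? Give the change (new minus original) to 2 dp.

-3.61 K

Original: g = 0.759, ΔT = 2.4/(1−0.759) = 9.9585 K.
Without cloud: g' = 0.622, ΔT' = 2.4/(1−0.622) = 6.3492 K.
Change = 6.3492 − 9.9585 = -3.61 K.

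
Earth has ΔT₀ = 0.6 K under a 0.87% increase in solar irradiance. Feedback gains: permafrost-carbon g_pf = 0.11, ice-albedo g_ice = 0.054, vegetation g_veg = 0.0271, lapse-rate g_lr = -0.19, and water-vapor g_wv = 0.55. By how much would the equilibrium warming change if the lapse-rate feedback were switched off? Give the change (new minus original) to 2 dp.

0.98 K

Original: g = 0.5511, ΔT = 0.6/(1−0.5511) = 1.3366 K.
Without lapse-rate: g' = 0.7411, ΔT' = 0.6/(1−0.7411) = 2.3175 K.
Change = 2.3175 − 1.3366 = 0.98 K.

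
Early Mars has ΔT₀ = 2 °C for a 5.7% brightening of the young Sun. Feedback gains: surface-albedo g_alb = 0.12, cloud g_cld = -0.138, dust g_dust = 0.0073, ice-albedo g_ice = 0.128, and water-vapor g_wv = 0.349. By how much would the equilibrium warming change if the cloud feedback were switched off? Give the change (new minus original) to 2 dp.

1.31 °C

Original: g = 0.4663, ΔT = 2/(1−0.4663) = 3.7474 °C.
Without cloud: g' = 0.6043, ΔT' = 2/(1−0.6043) = 5.0543 °C.
Change = 5.0543 − 3.7474 = 1.31 °C.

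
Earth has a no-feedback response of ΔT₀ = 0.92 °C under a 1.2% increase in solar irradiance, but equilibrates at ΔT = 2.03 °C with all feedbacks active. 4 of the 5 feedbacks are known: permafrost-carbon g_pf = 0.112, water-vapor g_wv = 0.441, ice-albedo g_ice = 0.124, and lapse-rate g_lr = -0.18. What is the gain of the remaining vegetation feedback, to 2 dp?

Amplification A = ΔT/ΔT₀ = 2.03/0.92 = 2.207.
Total gain g = 1 − 1/A = 1 − 1/2.207 = 0.5469.
Known gains sum to 0.112 + 0.441 + 0.124 − 0.18 = 0.497.
g_veg = 0.5469 − 0.497 = 0.05.

0.05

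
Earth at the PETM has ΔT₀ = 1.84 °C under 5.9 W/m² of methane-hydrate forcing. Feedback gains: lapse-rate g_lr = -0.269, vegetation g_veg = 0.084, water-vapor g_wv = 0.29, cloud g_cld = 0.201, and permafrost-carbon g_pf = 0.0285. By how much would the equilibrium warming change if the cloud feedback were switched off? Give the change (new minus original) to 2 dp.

-0.64 °C

Original: g = 0.3345, ΔT = 1.84/(1−0.3345) = 2.7648 °C.
Without cloud: g' = 0.1335, ΔT' = 1.84/(1−0.1335) = 2.1235 °C.
Change = 2.1235 − 2.7648 = -0.64 °C.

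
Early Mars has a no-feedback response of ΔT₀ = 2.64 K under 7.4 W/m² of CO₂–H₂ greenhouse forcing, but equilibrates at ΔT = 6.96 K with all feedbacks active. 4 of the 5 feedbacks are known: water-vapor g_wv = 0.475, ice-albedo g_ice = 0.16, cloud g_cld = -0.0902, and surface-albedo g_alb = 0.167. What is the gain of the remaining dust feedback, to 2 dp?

Amplification A = ΔT/ΔT₀ = 6.96/2.64 = 2.636.
Total gain g = 1 − 1/A = 1 − 1/2.636 = 0.6206.
Known gains sum to 0.475 + 0.16 − 0.0902 + 0.167 = 0.7118.
g_dust = 0.6206 − 0.7118 = -0.09.

-0.09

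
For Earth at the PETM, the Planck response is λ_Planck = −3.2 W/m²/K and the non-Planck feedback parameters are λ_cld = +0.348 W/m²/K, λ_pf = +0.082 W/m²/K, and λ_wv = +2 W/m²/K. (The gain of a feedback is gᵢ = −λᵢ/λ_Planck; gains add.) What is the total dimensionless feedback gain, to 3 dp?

0.759

Convert to gains: g_cld = 0.348/3.2 = 0.1087; g_pf = 0.082/3.2 = 0.02562; g_wv = 2/3.2 = 0.625.
Total gain g = 0.75932.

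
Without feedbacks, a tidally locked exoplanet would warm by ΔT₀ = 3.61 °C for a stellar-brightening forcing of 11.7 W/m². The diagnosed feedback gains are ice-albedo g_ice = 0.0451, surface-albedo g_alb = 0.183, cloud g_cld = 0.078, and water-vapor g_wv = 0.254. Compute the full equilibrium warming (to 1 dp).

8.2 °C

Total gain g = 0.0451 + 0.183 + 0.078 + 0.254 = 0.5601.
Amplification A = 1/(1 − 0.5601) = 2.273.
ΔT = 3.61 × 2.273 = 8.2 °C.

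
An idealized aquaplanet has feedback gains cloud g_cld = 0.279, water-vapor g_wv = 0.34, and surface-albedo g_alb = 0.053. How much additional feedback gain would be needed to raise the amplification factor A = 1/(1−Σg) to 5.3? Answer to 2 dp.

0.14

Current total gain = 0.672.
Target gain for A = 5.3: g* = 1 − 1/5.3 = 0.8113.
Additional gain needed = 0.8113 − 0.672 = 0.14.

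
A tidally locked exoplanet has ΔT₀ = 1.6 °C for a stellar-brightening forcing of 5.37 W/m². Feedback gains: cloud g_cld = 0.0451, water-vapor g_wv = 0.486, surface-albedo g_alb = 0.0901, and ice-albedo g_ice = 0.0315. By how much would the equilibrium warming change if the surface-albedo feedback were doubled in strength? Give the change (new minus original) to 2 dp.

1.61 °C

Original: g = 0.6527, ΔT = 1.6/(1−0.6527) = 4.6070 °C.
With doubled surface-albedo: g' = 0.7428, ΔT' = 1.6/(1−0.7428) = 6.2208 °C.
Change = 6.2208 − 4.6070 = 1.61 °C.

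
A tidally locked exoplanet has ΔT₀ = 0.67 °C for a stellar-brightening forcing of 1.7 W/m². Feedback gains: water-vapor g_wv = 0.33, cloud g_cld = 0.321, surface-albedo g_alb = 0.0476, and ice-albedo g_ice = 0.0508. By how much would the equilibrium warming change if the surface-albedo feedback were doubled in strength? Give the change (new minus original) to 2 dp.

0.63 °C

Original: g = 0.7494, ΔT = 0.67/(1−0.7494) = 2.6736 °C.
With doubled surface-albedo: g' = 0.797, ΔT' = 0.67/(1−0.797) = 3.3005 °C.
Change = 3.3005 − 2.6736 = 0.63 °C.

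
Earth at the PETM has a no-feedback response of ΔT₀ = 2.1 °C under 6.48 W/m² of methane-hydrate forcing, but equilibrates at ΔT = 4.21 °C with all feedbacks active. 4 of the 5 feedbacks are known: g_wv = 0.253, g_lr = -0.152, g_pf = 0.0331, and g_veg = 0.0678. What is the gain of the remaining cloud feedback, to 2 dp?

0.30

Amplification A = ΔT/ΔT₀ = 4.21/2.1 = 2.005.
Total gain g = 1 − 1/A = 1 − 1/2.005 = 0.5012.
Known gains sum to 0.253 − 0.152 + 0.0331 + 0.0678 = 0.2019.
g_cld = 0.5012 − 0.2019 = 0.30.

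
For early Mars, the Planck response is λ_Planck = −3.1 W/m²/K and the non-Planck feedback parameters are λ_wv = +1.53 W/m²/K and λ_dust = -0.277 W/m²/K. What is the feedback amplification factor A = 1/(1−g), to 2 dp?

Convert to gains: g_wv = 1.53/3.1 = 0.4935; g_dust = -0.277/3.1 = -0.08935.
Total gain g = 0.40415.
A = 1/(1 − 0.40415) = 1.68.

1.68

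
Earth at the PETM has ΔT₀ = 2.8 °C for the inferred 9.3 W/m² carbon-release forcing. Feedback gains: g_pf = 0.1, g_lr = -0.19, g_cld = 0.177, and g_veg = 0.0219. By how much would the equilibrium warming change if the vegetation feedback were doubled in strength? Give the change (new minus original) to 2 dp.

0.08 °C

Original: g = 0.1089, ΔT = 2.8/(1−0.1089) = 3.1422 °C.
With doubled vegetation: g' = 0.1308, ΔT' = 2.8/(1−0.1308) = 3.2214 °C.
Change = 3.2214 − 3.1422 = 0.08 °C.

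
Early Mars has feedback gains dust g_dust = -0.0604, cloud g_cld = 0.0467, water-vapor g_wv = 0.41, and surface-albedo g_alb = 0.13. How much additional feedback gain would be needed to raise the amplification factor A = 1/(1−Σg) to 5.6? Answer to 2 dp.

0.30

Current total gain = 0.5263.
Target gain for A = 5.6: g* = 1 − 1/5.6 = 0.8214.
Additional gain needed = 0.8214 − 0.5263 = 0.30.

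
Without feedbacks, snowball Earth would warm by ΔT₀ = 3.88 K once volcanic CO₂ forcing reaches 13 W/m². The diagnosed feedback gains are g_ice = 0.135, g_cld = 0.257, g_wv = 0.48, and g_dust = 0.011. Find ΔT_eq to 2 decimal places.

Total gain g = 0.135 + 0.257 + 0.48 + 0.011 = 0.883.
Amplification A = 1/(1 − 0.883) = 8.547.
ΔT = 3.88 × 8.547 = 33.16 K.

33.16 K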